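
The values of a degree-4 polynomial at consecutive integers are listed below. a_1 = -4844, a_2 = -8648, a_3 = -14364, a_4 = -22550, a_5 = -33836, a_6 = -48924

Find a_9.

-125100

First differences: -3804, -5716, -8186, -11286, -15088
Second differences: -1912, -2470, -3100, -3802
Third differences: -558, -630, -702
Fourth differences: -72, -72
Constant fourth difference = -72, so extend:
-702 − 72 = -774;  -3802 − 774 = -4576;  -15088 − 4576 = -19664;  -48924 − 19664 = -68588
-774 − 72 = -846;  -4576 − 846 = -5422;  -19664 − 5422 = -25086;  -68588 − 25086 = -93674
-846 − 72 = -918;  -5422 − 918 = -6340;  -25086 − 6340 = -31426;  -93674 − 31426 = -125100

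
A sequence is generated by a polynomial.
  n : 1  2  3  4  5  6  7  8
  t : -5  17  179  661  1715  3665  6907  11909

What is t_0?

5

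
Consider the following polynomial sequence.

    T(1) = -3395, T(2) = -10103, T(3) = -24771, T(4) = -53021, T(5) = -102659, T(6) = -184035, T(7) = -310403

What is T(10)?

-1143119

D1: -6708  -14668  -28250  -49638  -81376  -126368
D2: -7960  -13582  -21388  -31738  -44992
D3: -5622  -7806  -10350  -13254
D4: -2184  -2544  -2904
D5: -360  -360
Constant fifth difference = -360, so extend:
-2904 − 360 = -3264;  -13254 − 3264 = -16518;  -44992 − 16518 = -61510;  -126368 − 61510 = -187878;  -310403 − 187878 = -498281
-3264 − 360 = -3624;  -16518 − 3624 = -20142;  -61510 − 20142 = -81652;  -187878 − 81652 = -269530;  -498281 − 269530 = -767811
-3624 − 360 = -3984;  -20142 − 3984 = -24126;  -81652 − 24126 = -105778;  -269530 − 105778 = -375308;  -767811 − 375308 = -1143119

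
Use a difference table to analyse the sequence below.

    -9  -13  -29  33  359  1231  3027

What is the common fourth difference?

96

Δ: -4, -16, 62, 326, 872, 1796
Δ²: -12, 78, 264, 546, 924
Δ³: 90, 186, 282, 378
Δ⁴: 96, 96, 96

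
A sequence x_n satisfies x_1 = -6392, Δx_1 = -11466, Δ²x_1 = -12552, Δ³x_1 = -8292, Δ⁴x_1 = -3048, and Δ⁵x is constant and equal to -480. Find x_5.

-163784

Build the table forward from the leading diagonal:
D5: -480  -480  -480  -480  -480
D4: -3048  -3528  -4008  -4488  -4968
D3: -8292  -11340  -14868  -18876  -23364
D2: -12552  -20844  -32184  -47052  -65928
D1: -11466  -24018  -44862  -77046  -124098
x: -6392  -17858  -41876  -86738  -163784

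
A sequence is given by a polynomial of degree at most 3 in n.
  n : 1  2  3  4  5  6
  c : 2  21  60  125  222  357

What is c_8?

D1: 19 , 39 , 65 , 97 , 135
D2: 20 , 26 , 32 , 38
D3: 6 , 6 , 6
Third differences constant at 6.
38 + 6 = 44;  135 + 44 = 179;  357 + 179 = 536
44 + 6 = 50;  179 + 50 = 229;  536 + 229 = 765

765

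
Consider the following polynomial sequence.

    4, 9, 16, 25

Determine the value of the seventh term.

64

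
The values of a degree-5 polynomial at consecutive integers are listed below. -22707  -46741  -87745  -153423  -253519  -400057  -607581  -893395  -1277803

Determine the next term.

D1: -24034, -41004, -65678, -100096, -146538, -207524, -285814, -384408
D2: -16970, -24674, -34418, -46442, -60986, -78290, -98594
D3: -7704, -9744, -12024, -14544, -17304, -20304
D4: -2040, -2280, -2520, -2760, -3000
D5: -240, -240, -240, -240
Constant fifth difference = -240, so extend:
-3000 − 240 = -3240;  -20304 − 3240 = -23544;  -98594 − 23544 = -122138;  -384408 − 122138 = -506546;  -1277803 − 506546 = -1784349

-1784349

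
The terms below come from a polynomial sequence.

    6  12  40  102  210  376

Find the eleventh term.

2496

Δ: 6, 28, 62, 108, 166
Δ²: 22, 34, 46, 58
Δ³: 12, 12, 12
Third differences constant at 12.
58 + 12 = 70;  166 + 70 = 236;  376 + 236 = 612
70 + 12 = 82;  236 + 82 = 318;  612 + 318 = 930
82 + 12 = 94;  318 + 94 = 412;  930 + 412 = 1342
94 + 12 = 106;  412 + 106 = 518;  1342 + 518 = 1860
106 + 12 = 118;  518 + 118 = 636;  1860 + 636 = 2496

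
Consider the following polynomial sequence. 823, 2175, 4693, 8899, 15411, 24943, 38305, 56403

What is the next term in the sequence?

80239

First differences: 1352, 2518, 4206, 6512, 9532, 13362, 18098
Second differences: 1166, 1688, 2306, 3020, 3830, 4736
Third differences: 522, 618, 714, 810, 906
Fourth differences: 96, 96, 96, 96
Fourth differences constant at 96.
906 + 96 = 1002;  4736 + 1002 = 5738;  18098 + 5738 = 23836;  56403 + 23836 = 80239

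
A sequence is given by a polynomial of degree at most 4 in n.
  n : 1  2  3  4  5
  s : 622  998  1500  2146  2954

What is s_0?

D1: 376  502  646  808
D2: 126  144  162
D3: 18  18
The third differences are constant at 18.
Work back: 126 − 18 = 108;  376 − 108 = 268;  622 − 268 = 354

354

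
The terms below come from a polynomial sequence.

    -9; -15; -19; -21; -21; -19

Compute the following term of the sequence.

-15

-6  -4  -2  0  2
2  2  2  2
The second differences are constant (2).
2 + 2 = 4;  -19 + 4 = -15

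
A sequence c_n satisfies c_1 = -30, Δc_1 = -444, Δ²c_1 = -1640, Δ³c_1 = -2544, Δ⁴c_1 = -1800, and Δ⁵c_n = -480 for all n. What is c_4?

-8826

Build the table forward from the leading diagonal:
D5: -480  -480  -480  -480
D4: -1800  -2280  -2760  -3240
D3: -2544  -4344  -6624  -9384
D2: -1640  -4184  -8528  -15152
D1: -444  -2084  -6268  -14796
c: -30  -474  -2558  -8826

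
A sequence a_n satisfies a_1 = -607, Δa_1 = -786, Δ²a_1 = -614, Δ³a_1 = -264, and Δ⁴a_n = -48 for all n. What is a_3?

Build the table forward from the leading diagonal:
Δ⁴: -48  -48  -48
Δ³: -264  -312  -360
Δ²: -614  -878  -1190
Δ: -786  -1400  -2278
a: -607  -1393  -2793

-2793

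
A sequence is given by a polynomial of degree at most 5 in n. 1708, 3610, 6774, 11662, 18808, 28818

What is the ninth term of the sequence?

83172

1902, 3164, 4888, 7146, 10010
1262, 1724, 2258, 2864
462, 534, 606
72, 72
Fourth differences constant at 72.
606 + 72 = 678;  2864 + 678 = 3542;  10010 + 3542 = 13552;  28818 + 13552 = 42370
678 + 72 = 750;  3542 + 750 = 4292;  13552 + 4292 = 17844;  42370 + 17844 = 60214
750 + 72 = 822;  4292 + 822 = 5114;  17844 + 5114 = 22958;  60214 + 22958 = 83172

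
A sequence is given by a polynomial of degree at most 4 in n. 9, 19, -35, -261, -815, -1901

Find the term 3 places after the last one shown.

-11111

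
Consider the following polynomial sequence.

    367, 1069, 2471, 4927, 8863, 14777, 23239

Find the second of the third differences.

D1: 702, 1402, 2456, 3936, 5914, 8462
D2: 700, 1054, 1480, 1978, 2548
D3: 354, 426, 498, 570
D4: 72, 72, 72

426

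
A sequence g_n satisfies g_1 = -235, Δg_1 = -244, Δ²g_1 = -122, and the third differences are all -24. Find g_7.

-4009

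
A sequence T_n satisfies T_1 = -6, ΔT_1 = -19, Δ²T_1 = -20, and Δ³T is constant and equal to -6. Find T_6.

Build the table forward from the leading diagonal:
Δ³: -6  -6  -6  -6  -6  -6
Δ²: -20  -26  -32  -38  -44  -50
Δ: -19  -39  -65  -97  -135  -179
T: -6  -25  -64  -129  -226  -361

-361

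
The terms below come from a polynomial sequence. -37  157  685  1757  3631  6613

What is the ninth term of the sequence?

D1: 194, 528, 1072, 1874, 2982
D2: 334, 544, 802, 1108
D3: 210, 258, 306
D4: 48, 48
The fourth differences are constant (48).
306 + 48 = 354;  1108 + 354 = 1462;  2982 + 1462 = 4444;  6613 + 4444 = 11057
354 + 48 = 402;  1462 + 402 = 1864;  4444 + 1864 = 6308;  11057 + 6308 = 17365
402 + 48 = 450;  1864 + 450 = 2314;  6308 + 2314 = 8622;  17365 + 8622 = 25987

25987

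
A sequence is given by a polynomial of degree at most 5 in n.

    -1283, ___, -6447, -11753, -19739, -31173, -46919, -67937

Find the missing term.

Using the last 6 terms:
Δ: -5306, -7986, -11434, -15746, -21018
Δ²: -2680, -3448, -4312, -5272
Δ³: -768, -864, -960
Δ⁴: -96, -96
Constant fourth difference = -96.
Extend backward: -768 + 96 = -672;  -2680 + 672 = -2008;  -5306 + 2008 = -3298;  -6447 + 3298 = -3149

-3149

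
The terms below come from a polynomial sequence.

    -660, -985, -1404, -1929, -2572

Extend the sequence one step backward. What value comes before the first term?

First differences: -325, -419, -525, -643
Second differences: -94, -106, -118
Third differences: -12, -12
The third differences are constant at -12.
Work back: -94 + 12 = -82;  -325 + 82 = -243;  -660 + 243 = -417

-417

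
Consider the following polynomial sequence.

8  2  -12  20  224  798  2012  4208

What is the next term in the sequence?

7800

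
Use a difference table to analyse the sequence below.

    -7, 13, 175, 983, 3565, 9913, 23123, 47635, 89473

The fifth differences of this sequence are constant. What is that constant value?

First differences: 20, 162, 808, 2582, 6348, 13210, 24512, 41838
Second differences: 142, 646, 1774, 3766, 6862, 11302, 17326
Third differences: 504, 1128, 1992, 3096, 4440, 6024
Fourth differences: 624, 864, 1104, 1344, 1584
Fifth differences: 240, 240, 240, 240

240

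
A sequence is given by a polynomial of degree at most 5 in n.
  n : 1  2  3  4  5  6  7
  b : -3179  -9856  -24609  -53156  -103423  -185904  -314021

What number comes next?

-504484

Δ: -6677  -14753  -28547  -50267  -82481  -128117
Δ²: -8076  -13794  -21720  -32214  -45636
Δ³: -5718  -7926  -10494  -13422
Δ⁴: -2208  -2568  -2928
Δ⁵: -360  -360
The fifth differences are constant (-360).
-2928 − 360 = -3288;  -13422 − 3288 = -16710;  -45636 − 16710 = -62346;  -128117 − 62346 = -190463;  -314021 − 190463 = -504484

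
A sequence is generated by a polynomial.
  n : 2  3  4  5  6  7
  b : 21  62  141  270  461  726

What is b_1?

6

First differences: 41  79  129  191  265
Second differences: 38  50  62  74
Third differences: 12  12  12
The third differences are constant at 12.
Work back: 38 − 12 = 26;  41 − 26 = 15;  21 − 15 = 6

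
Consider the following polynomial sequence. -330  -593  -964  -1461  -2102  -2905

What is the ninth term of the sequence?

-6466

First differences: -263 , -371 , -497 , -641 , -803
Second differences: -108 , -126 , -144 , -162
Third differences: -18 , -18 , -18
Constant third difference = -18, so extend:
-162 − 18 = -180;  -803 − 180 = -983;  -2905 − 983 = -3888
-180 − 18 = -198;  -983 − 198 = -1181;  -3888 − 1181 = -5069
-198 − 18 = -216;  -1181 − 216 = -1397;  -5069 − 1397 = -6466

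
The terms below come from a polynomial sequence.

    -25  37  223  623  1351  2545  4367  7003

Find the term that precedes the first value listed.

-29

First differences: 62  186  400  728  1194  1822  2636
Second differences: 124  214  328  466  628  814
Third differences: 90  114  138  162  186
Fourth differences: 24  24  24  24
The fourth differences are constant at 24.
Work back: 90 − 24 = 66;  124 − 66 = 58;  62 − 58 = 4;  -25 − 4 = -29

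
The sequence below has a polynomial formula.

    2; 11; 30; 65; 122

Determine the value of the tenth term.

D1: 9  19  35  57
D2: 10  16  22
D3: 6  6
Third differences constant at 6.
22 + 6 = 28;  57 + 28 = 85;  122 + 85 = 207
28 + 6 = 34;  85 + 34 = 119;  207 + 119 = 326
34 + 6 = 40;  119 + 40 = 159;  326 + 159 = 485
40 + 6 = 46;  159 + 46 = 205;  485 + 205 = 690
46 + 6 = 52;  205 + 52 = 257;  690 + 257 = 947

947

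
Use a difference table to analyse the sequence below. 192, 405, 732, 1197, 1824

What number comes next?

213, 327, 465, 627
114, 138, 162
24, 24
Constant third difference = 24, so extend:
162 + 24 = 186;  627 + 186 = 813;  1824 + 813 = 2637

2637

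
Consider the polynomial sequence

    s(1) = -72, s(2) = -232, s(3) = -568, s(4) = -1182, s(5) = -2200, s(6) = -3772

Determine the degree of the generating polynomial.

First differences: -160, -336, -614, -1018, -1572
Second differences: -176, -278, -404, -554
Third differences: -102, -126, -150
Fourth differences: -24, -24
The fourth differences are constant, so the polynomial has degree 4.

4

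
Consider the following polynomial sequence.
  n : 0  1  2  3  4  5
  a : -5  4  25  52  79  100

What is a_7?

9  21  27  27  21
12  6  0  -6
-6  -6  -6
The third differences are constant (-6).
-6 − 6 = -12;  21 − 12 = 9;  100 + 9 = 109
-12 − 6 = -18;  9 − 18 = -9;  109 − 9 = 100

100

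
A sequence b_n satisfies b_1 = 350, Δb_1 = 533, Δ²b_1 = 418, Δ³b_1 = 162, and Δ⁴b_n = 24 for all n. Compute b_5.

Build the table forward from the leading diagonal:
D4: 24  24  24  24  24
D3: 162  186  210  234  258
D2: 418  580  766  976  1210
D1: 533  951  1531  2297  3273
b: 350  883  1834  3365  5662

5662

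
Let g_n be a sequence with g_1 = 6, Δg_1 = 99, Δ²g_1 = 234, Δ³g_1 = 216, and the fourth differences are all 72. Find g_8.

15693

Build the table forward from the leading diagonal:
Fourth differences: 72  72  72  72  72  72  72  72
Third differences: 216  288  360  432  504  576  648  720
Second differences: 234  450  738  1098  1530  2034  2610  3258
First differences: 99  333  783  1521  2619  4149  6183  8793
g: 6  105  438  1221  2742  5361  9510  15693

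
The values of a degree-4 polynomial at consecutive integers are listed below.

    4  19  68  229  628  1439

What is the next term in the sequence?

2884

First differences: 15  49  161  399  811
Second differences: 34  112  238  412
Third differences: 78  126  174
Fourth differences: 48  48
Constant fourth difference = 48, so extend:
174 + 48 = 222;  412 + 222 = 634;  811 + 634 = 1445;  1439 + 1445 = 2884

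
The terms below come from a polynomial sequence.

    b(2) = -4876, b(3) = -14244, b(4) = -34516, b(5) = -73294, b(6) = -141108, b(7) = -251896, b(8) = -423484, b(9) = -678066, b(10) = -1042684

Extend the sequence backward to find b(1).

-1258

Δ: -9368  -20272  -38778  -67814  -110788  -171588  -254582  -364618
Δ²: -10904  -18506  -29036  -42974  -60800  -82994  -110036
Δ³: -7602  -10530  -13938  -17826  -22194  -27042
Δ⁴: -2928  -3408  -3888  -4368  -4848
Δ⁵: -480  -480  -480  -480
The fifth differences are constant at -480.
Work back: -2928 + 480 = -2448;  -7602 + 2448 = -5154;  -10904 + 5154 = -5750;  -9368 + 5750 = -3618;  -4876 + 3618 = -1258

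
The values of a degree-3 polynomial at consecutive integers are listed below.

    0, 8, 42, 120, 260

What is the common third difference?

First differences: 8, 34, 78, 140
Second differences: 26, 44, 62
Third differences: 18, 18

18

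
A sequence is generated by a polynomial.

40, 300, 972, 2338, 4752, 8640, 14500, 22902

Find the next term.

34488

Δ: 260, 672, 1366, 2414, 3888, 5860, 8402
Δ²: 412, 694, 1048, 1474, 1972, 2542
Δ³: 282, 354, 426, 498, 570
Δ⁴: 72, 72, 72, 72
Fourth differences constant at 72.
570 + 72 = 642;  2542 + 642 = 3184;  8402 + 3184 = 11586;  22902 + 11586 = 34488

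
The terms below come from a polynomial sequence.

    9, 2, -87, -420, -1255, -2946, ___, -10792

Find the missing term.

Using the first 6 terms:
First differences: -7, -89, -333, -835, -1691
Second differences: -82, -244, -502, -856
Third differences: -162, -258, -354
Fourth differences: -96, -96
Constant fourth difference = -96.
Extend forward: -354 − 96 = -450;  -856 − 450 = -1306;  -1691 − 1306 = -2997;  -2946 − 2997 = -5943

-5943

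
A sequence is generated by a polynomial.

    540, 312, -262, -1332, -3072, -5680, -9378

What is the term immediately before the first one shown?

-228, -574, -1070, -1740, -2608, -3698
-346, -496, -670, -868, -1090
-150, -174, -198, -222
-24, -24, -24
The fourth differences are constant at -24.
Work back: -150 + 24 = -126;  -346 + 126 = -220;  -228 + 220 = -8;  540 + 8 = 548

548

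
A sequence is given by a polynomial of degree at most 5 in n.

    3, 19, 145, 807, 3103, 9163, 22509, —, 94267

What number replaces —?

48415

Using the first 7 terms:
First differences: 16  126  662  2296  6060  13346
Second differences: 110  536  1634  3764  7286
Third differences: 426  1098  2130  3522
Fourth differences: 672  1032  1392
Fifth differences: 360  360
Constant fifth difference = 360.
Extend forward: 1392 + 360 = 1752;  3522 + 1752 = 5274;  7286 + 5274 = 12560;  13346 + 12560 = 25906;  22509 + 25906 = 48415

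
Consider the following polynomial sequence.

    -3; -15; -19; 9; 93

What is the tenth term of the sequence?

2193

First differences: -12, -4, 28, 84
Second differences: 8, 32, 56
Third differences: 24, 24
Constant third difference = 24, so extend:
56 + 24 = 80;  84 + 80 = 164;  93 + 164 = 257
80 + 24 = 104;  164 + 104 = 268;  257 + 268 = 525
104 + 24 = 128;  268 + 128 = 396;  525 + 396 = 921
128 + 24 = 152;  396 + 152 = 548;  921 + 548 = 1469
152 + 24 = 176;  548 + 176 = 724;  1469 + 724 = 2193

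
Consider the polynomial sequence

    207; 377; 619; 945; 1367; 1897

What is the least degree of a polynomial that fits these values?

170, 242, 326, 422, 530
72, 84, 96, 108
12, 12, 12
The third differences are constant, so the polynomial has degree 3.

3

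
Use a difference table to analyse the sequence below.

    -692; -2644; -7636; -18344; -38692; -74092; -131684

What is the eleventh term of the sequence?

-800692

First differences: -1952 , -4992 , -10708 , -20348 , -35400 , -57592
Second differences: -3040 , -5716 , -9640 , -15052 , -22192
Third differences: -2676 , -3924 , -5412 , -7140
Fourth differences: -1248 , -1488 , -1728
Fifth differences: -240 , -240
Fifth differences constant at -240.
-1728 − 240 = -1968;  -7140 − 1968 = -9108;  -22192 − 9108 = -31300;  -57592 − 31300 = -88892;  -131684 − 88892 = -220576
-1968 − 240 = -2208;  -9108 − 2208 = -11316;  -31300 − 11316 = -42616;  -88892 − 42616 = -131508;  -220576 − 131508 = -352084
-2208 − 240 = -2448;  -11316 − 2448 = -13764;  -42616 − 13764 = -56380;  -131508 − 56380 = -187888;  -352084 − 187888 = -539972
-2448 − 240 = -2688;  -13764 − 2688 = -16452;  -56380 − 16452 = -72832;  -187888 − 72832 = -260720;  -539972 − 260720 = -800692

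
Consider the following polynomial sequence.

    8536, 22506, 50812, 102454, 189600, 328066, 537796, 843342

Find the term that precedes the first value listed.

2590

13970, 28306, 51642, 87146, 138466, 209730, 305546
14336, 23336, 35504, 51320, 71264, 95816
9000, 12168, 15816, 19944, 24552
3168, 3648, 4128, 4608
480, 480, 480
The fifth differences are constant at 480.
Work back: 3168 − 480 = 2688;  9000 − 2688 = 6312;  14336 − 6312 = 8024;  13970 − 8024 = 5946;  8536 − 5946 = 2590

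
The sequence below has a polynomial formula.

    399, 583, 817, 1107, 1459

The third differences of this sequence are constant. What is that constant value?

6

D1: 184, 234, 290, 352
D2: 50, 56, 62
D3: 6, 6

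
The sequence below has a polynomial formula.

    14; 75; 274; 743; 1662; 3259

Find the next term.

5810

61  199  469  919  1597
138  270  450  678
132  180  228
48  48
The fourth differences are constant (48).
228 + 48 = 276;  678 + 276 = 954;  1597 + 954 = 2551;  3259 + 2551 = 5810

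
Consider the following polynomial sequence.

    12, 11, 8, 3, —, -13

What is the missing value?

Using the first 4 terms:
D1: -1  -3  -5
D2: -2  -2
Constant second difference = -2.
Extend forward: -5 − 2 = -7;  3 − 7 = -4

-4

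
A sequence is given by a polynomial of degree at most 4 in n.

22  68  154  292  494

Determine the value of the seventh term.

46 , 86 , 138 , 202
40 , 52 , 64
12 , 12
Constant third difference = 12, so extend:
64 + 12 = 76;  202 + 76 = 278;  494 + 278 = 772
76 + 12 = 88;  278 + 88 = 366;  772 + 366 = 1138

1138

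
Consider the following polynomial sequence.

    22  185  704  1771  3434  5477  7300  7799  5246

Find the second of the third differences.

First differences: 163, 519, 1067, 1663, 2043, 1823, 499, -2553
Second differences: 356, 548, 596, 380, -220, -1324, -3052
Third differences: 192, 48, -216, -600, -1104, -1728
Fourth differences: -144, -264, -384, -504, -624
Fifth differences: -120, -120, -120, -120

48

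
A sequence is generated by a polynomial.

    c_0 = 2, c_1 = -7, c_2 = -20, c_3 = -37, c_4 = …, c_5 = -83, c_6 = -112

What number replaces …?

Using the first 4 terms:
Δ: -9  -13  -17
Δ²: -4  -4
Constant second difference = -4.
Extend forward: -17 − 4 = -21;  -37 − 21 = -58

-58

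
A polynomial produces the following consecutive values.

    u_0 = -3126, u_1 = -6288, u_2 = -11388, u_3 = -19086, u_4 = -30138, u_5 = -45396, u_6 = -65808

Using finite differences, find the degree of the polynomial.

D1: -3162, -5100, -7698, -11052, -15258, -20412
D2: -1938, -2598, -3354, -4206, -5154
D3: -660, -756, -852, -948
D4: -96, -96, -96
The fourth differences are constant, so the polynomial has degree 4.

4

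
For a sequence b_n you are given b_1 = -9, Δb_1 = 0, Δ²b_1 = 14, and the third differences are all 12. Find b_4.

45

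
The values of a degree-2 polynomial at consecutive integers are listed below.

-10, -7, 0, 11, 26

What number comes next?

45

Δ: 3, 7, 11, 15
Δ²: 4, 4, 4
Second differences constant at 4.
15 + 4 = 19;  26 + 19 = 45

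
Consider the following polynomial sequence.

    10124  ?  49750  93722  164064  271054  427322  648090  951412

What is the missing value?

Using the last 7 terms:
43972  70342  106990  156268  220768  303322
26370  36648  49278  64500  82554
10278  12630  15222  18054
2352  2592  2832
240  240
Constant fifth difference = 240.
Extend backward: 2352 − 240 = 2112;  10278 − 2112 = 8166;  26370 − 8166 = 18204;  43972 − 18204 = 25768;  49750 − 25768 = 23982

23982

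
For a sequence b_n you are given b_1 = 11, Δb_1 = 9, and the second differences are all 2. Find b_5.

Build the table forward from the leading diagonal:
Second differences: 2  2  2  2  2
First differences: 9  11  13  15  17
b: 11  20  31  44  59

59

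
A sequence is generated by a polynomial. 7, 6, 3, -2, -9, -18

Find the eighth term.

-42

D1: -1  -3  -5  -7  -9
D2: -2  -2  -2  -2
Second differences constant at -2.
-9 − 2 = -11;  -18 − 11 = -29
-11 − 2 = -13;  -29 − 13 = -42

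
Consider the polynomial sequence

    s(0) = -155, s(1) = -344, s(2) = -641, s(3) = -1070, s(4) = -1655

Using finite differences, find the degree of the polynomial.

D1: -189, -297, -429, -585
D2: -108, -132, -156
D3: -24, -24
The third differences are constant, so the polynomial has degree 3.

3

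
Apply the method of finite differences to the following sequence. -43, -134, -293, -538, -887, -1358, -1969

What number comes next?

-2738

-91, -159, -245, -349, -471, -611
-68, -86, -104, -122, -140
-18, -18, -18, -18
Constant third difference = -18, so extend:
-140 − 18 = -158;  -611 − 158 = -769;  -1969 − 769 = -2738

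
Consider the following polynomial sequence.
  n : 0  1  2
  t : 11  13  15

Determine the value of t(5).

2  2
Constant first difference = 2, so extend:
15 + 2 = 17
17 + 2 = 19
19 + 2 = 21

21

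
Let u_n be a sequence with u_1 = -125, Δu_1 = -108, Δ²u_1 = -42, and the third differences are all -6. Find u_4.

-581

Build the table forward from the leading diagonal:
Δ³: -6, -6, -6, -6
Δ²: -42, -48, -54, -60
Δ: -108, -150, -198, -252
u: -125, -233, -383, -581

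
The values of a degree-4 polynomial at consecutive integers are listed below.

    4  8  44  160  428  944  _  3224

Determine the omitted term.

1828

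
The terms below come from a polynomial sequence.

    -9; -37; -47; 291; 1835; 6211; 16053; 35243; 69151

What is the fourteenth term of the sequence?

781811

D1: -28  -10  338  1544  4376  9842  19190  33908
D2: 18  348  1206  2832  5466  9348  14718
D3: 330  858  1626  2634  3882  5370
D4: 528  768  1008  1248  1488
D5: 240  240  240  240
The fifth differences are constant (240).
1488 + 240 = 1728;  5370 + 1728 = 7098;  14718 + 7098 = 21816;  33908 + 21816 = 55724;  69151 + 55724 = 124875
1728 + 240 = 1968;  7098 + 1968 = 9066;  21816 + 9066 = 30882;  55724 + 30882 = 86606;  124875 + 86606 = 211481
1968 + 240 = 2208;  9066 + 2208 = 11274;  30882 + 11274 = 42156;  86606 + 42156 = 128762;  211481 + 128762 = 340243
2208 + 240 = 2448;  11274 + 2448 = 13722;  42156 + 13722 = 55878;  128762 + 55878 = 184640;  340243 + 184640 = 524883
2448 + 240 = 2688;  13722 + 2688 = 16410;  55878 + 16410 = 72288;  184640 + 72288 = 256928;  524883 + 256928 = 781811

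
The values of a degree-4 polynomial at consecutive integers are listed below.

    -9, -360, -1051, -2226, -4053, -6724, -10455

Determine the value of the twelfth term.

-54250

D1: -351, -691, -1175, -1827, -2671, -3731
D2: -340, -484, -652, -844, -1060
D3: -144, -168, -192, -216
D4: -24, -24, -24
Constant fourth difference = -24, so extend:
-216 − 24 = -240;  -1060 − 240 = -1300;  -3731 − 1300 = -5031;  -10455 − 5031 = -15486
-240 − 24 = -264;  -1300 − 264 = -1564;  -5031 − 1564 = -6595;  -15486 − 6595 = -22081
-264 − 24 = -288;  -1564 − 288 = -1852;  -6595 − 1852 = -8447;  -22081 − 8447 = -30528
-288 − 24 = -312;  -1852 − 312 = -2164;  -8447 − 2164 = -10611;  -30528 − 10611 = -41139
-312 − 24 = -336;  -2164 − 336 = -2500;  -10611 − 2500 = -13111;  -41139 − 13111 = -54250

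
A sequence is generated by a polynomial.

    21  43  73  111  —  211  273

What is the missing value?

157

Using the first 4 terms:
D1: 22  30  38
D2: 8  8
Constant second difference = 8.
Extend forward: 38 + 8 = 46;  111 + 46 = 157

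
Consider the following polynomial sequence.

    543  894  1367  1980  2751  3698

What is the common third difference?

18

First differences: 351, 473, 613, 771, 947
Second differences: 122, 140, 158, 176
Third differences: 18, 18, 18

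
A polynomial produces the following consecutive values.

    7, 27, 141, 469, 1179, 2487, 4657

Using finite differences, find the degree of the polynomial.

4

20, 114, 328, 710, 1308, 2170
94, 214, 382, 598, 862
120, 168, 216, 264
48, 48, 48
The fourth differences are constant, so the polynomial has degree 4.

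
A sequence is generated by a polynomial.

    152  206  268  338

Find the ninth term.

D1: 54 , 62 , 70
D2: 8 , 8
Constant second difference = 8, so extend:
70 + 8 = 78;  338 + 78 = 416
78 + 8 = 86;  416 + 86 = 502
86 + 8 = 94;  502 + 94 = 596
94 + 8 = 102;  596 + 102 = 698
102 + 8 = 110;  698 + 110 = 808

808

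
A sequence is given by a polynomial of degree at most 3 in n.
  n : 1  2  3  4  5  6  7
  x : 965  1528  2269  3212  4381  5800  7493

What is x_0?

556

563  741  943  1169  1419  1693
178  202  226  250  274
24  24  24  24
The third differences are constant at 24.
Work back: 178 − 24 = 154;  563 − 154 = 409;  965 − 409 = 556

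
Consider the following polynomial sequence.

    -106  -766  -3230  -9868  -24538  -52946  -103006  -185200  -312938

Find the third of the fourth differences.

First differences: -660, -2464, -6638, -14670, -28408, -50060, -82194, -127738
Second differences: -1804, -4174, -8032, -13738, -21652, -32134, -45544
Third differences: -2370, -3858, -5706, -7914, -10482, -13410
Fourth differences: -1488, -1848, -2208, -2568, -2928
Fifth differences: -360, -360, -360, -360

-2208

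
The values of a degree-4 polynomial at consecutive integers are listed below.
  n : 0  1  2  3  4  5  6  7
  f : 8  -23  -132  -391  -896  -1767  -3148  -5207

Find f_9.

D1: -31  -109  -259  -505  -871  -1381  -2059
D2: -78  -150  -246  -366  -510  -678
D3: -72  -96  -120  -144  -168
D4: -24  -24  -24  -24
The fourth differences are constant (-24).
-168 − 24 = -192;  -678 − 192 = -870;  -2059 − 870 = -2929;  -5207 − 2929 = -8136
-192 − 24 = -216;  -870 − 216 = -1086;  -2929 − 1086 = -4015;  -8136 − 4015 = -12151

-12151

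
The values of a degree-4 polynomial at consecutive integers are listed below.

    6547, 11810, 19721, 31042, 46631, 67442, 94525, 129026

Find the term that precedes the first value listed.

First differences: 5263  7911  11321  15589  20811  27083  34501
Second differences: 2648  3410  4268  5222  6272  7418
Third differences: 762  858  954  1050  1146
Fourth differences: 96  96  96  96
The fourth differences are constant at 96.
Work back: 762 − 96 = 666;  2648 − 666 = 1982;  5263 − 1982 = 3281;  6547 − 3281 = 3266

3266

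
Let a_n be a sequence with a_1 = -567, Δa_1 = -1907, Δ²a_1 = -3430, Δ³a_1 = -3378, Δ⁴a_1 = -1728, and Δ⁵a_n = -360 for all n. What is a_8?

Build the table forward from the leading diagonal:
D5: -360  -360  -360  -360  -360  -360  -360  -360
D4: -1728  -2088  -2448  -2808  -3168  -3528  -3888  -4248
D3: -3378  -5106  -7194  -9642  -12450  -15618  -19146  -23034
D2: -3430  -6808  -11914  -19108  -28750  -41200  -56818  -75964
D1: -1907  -5337  -12145  -24059  -43167  -71917  -113117  -169935
a: -567  -2474  -7811  -19956  -44015  -87182  -159099  -272216

-272216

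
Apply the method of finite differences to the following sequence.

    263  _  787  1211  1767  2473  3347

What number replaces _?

Using the last 5 terms:
424, 556, 706, 874
132, 150, 168
18, 18
Constant third difference = 18.
Extend backward: 132 − 18 = 114;  424 − 114 = 310;  787 − 310 = 477

477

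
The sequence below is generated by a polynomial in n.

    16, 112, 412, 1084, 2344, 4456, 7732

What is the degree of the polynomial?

4

First differences: 96, 300, 672, 1260, 2112, 3276
Second differences: 204, 372, 588, 852, 1164
Third differences: 168, 216, 264, 312
Fourth differences: 48, 48, 48
The fourth differences are constant, so the polynomial has degree 4.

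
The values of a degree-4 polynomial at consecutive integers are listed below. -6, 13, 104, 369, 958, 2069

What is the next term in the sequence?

3948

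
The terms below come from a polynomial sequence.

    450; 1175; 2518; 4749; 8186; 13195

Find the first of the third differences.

D1: 725, 1343, 2231, 3437, 5009
D2: 618, 888, 1206, 1572
D3: 270, 318, 366
D4: 48, 48

270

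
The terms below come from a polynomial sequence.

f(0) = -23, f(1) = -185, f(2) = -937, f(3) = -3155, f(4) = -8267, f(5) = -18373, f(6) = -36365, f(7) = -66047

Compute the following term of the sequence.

-162  -752  -2218  -5112  -10106  -17992  -29682
-590  -1466  -2894  -4994  -7886  -11690
-876  -1428  -2100  -2892  -3804
-552  -672  -792  -912
-120  -120  -120
Constant fifth difference = -120, so extend:
-912 − 120 = -1032;  -3804 − 1032 = -4836;  -11690 − 4836 = -16526;  -29682 − 16526 = -46208;  -66047 − 46208 = -112255

-112255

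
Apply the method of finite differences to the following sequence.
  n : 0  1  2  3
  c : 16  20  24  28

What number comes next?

32

First differences: 4  4  4
The first differences are constant (4).
28 + 4 = 32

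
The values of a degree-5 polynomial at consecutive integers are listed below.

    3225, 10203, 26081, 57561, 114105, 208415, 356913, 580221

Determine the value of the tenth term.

D1: 6978  15878  31480  56544  94310  148498  223308
D2: 8900  15602  25064  37766  54188  74810
D3: 6702  9462  12702  16422  20622
D4: 2760  3240  3720  4200
D5: 480  480  480
The fifth differences are constant (480).
4200 + 480 = 4680;  20622 + 4680 = 25302;  74810 + 25302 = 100112;  223308 + 100112 = 323420;  580221 + 323420 = 903641
4680 + 480 = 5160;  25302 + 5160 = 30462;  100112 + 30462 = 130574;  323420 + 130574 = 453994;  903641 + 453994 = 1357635

1357635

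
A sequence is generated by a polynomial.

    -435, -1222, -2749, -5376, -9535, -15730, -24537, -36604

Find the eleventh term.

-99925

-787 , -1527 , -2627 , -4159 , -6195 , -8807 , -12067
-740 , -1100 , -1532 , -2036 , -2612 , -3260
-360 , -432 , -504 , -576 , -648
-72 , -72 , -72 , -72
The fourth differences are constant (-72).
-648 − 72 = -720;  -3260 − 720 = -3980;  -12067 − 3980 = -16047;  -36604 − 16047 = -52651
-720 − 72 = -792;  -3980 − 792 = -4772;  -16047 − 4772 = -20819;  -52651 − 20819 = -73470
-792 − 72 = -864;  -4772 − 864 = -5636;  -20819 − 5636 = -26455;  -73470 − 26455 = -99925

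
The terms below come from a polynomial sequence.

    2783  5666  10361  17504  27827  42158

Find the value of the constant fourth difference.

First differences: 2883, 4695, 7143, 10323, 14331
Second differences: 1812, 2448, 3180, 4008
Third differences: 636, 732, 828
Fourth differences: 96, 96

96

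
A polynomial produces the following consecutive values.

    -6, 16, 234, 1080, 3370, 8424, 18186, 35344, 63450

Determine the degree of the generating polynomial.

First differences: 22, 218, 846, 2290, 5054, 9762, 17158, 28106
Second differences: 196, 628, 1444, 2764, 4708, 7396, 10948
Third differences: 432, 816, 1320, 1944, 2688, 3552
Fourth differences: 384, 504, 624, 744, 864
Fifth differences: 120, 120, 120, 120
The fifth differences are constant, so the polynomial has degree 5.

5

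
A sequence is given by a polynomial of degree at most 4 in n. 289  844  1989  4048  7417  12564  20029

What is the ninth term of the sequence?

555 , 1145 , 2059 , 3369 , 5147 , 7465
590 , 914 , 1310 , 1778 , 2318
324 , 396 , 468 , 540
72 , 72 , 72
Constant fourth difference = 72, so extend:
540 + 72 = 612;  2318 + 612 = 2930;  7465 + 2930 = 10395;  20029 + 10395 = 30424
612 + 72 = 684;  2930 + 684 = 3614;  10395 + 3614 = 14009;  30424 + 14009 = 44433

44433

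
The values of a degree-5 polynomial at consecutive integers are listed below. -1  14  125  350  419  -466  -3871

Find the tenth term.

-61426

D1: 15, 111, 225, 69, -885, -3405
D2: 96, 114, -156, -954, -2520
D3: 18, -270, -798, -1566
D4: -288, -528, -768
D5: -240, -240
Fifth differences constant at -240.
-768 − 240 = -1008;  -1566 − 1008 = -2574;  -2520 − 2574 = -5094;  -3405 − 5094 = -8499;  -3871 − 8499 = -12370
-1008 − 240 = -1248;  -2574 − 1248 = -3822;  -5094 − 3822 = -8916;  -8499 − 8916 = -17415;  -12370 − 17415 = -29785
-1248 − 240 = -1488;  -3822 − 1488 = -5310;  -8916 − 5310 = -14226;  -17415 − 14226 = -31641;  -29785 − 31641 = -61426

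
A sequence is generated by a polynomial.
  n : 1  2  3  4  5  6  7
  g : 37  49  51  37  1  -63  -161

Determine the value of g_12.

-1371

D1: 12  2  -14  -36  -64  -98
D2: -10  -16  -22  -28  -34
D3: -6  -6  -6  -6
Third differences constant at -6.
-34 − 6 = -40;  -98 − 40 = -138;  -161 − 138 = -299
-40 − 6 = -46;  -138 − 46 = -184;  -299 − 184 = -483
-46 − 6 = -52;  -184 − 52 = -236;  -483 − 236 = -719
-52 − 6 = -58;  -236 − 58 = -294;  -719 − 294 = -1013
-58 − 6 = -64;  -294 − 64 = -358;  -1013 − 358 = -1371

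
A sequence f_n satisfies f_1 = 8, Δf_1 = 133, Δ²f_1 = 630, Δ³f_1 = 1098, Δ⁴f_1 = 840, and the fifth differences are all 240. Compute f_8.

87039

Build the table forward from the leading diagonal:
Δ⁵: 240, 240, 240, 240, 240, 240, 240, 240
Δ⁴: 840, 1080, 1320, 1560, 1800, 2040, 2280, 2520
Δ³: 1098, 1938, 3018, 4338, 5898, 7698, 9738, 12018
Δ²: 630, 1728, 3666, 6684, 11022, 16920, 24618, 34356
Δ: 133, 763, 2491, 6157, 12841, 23863, 40783, 65401
f: 8, 141, 904, 3395, 9552, 22393, 46256, 87039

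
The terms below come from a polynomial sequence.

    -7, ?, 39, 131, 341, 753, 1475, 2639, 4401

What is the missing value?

5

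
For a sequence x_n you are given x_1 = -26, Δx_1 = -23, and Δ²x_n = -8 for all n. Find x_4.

-119

Build the table forward from the leading diagonal:
Second differences: -8, -8, -8, -8
First differences: -23, -31, -39, -47
x: -26, -49, -80, -119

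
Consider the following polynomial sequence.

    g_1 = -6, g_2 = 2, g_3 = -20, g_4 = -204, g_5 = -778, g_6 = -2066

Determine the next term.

-4488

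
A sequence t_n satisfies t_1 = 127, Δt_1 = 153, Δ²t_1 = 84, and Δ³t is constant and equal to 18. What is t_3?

Build the table forward from the leading diagonal:
Δ³: 18, 18, 18
Δ²: 84, 102, 120
Δ: 153, 237, 339
t: 127, 280, 517

517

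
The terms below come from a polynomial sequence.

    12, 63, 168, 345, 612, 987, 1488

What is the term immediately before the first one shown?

-3

Δ: 51, 105, 177, 267, 375, 501
Δ²: 54, 72, 90, 108, 126
Δ³: 18, 18, 18, 18
The third differences are constant at 18.
Work back: 54 − 18 = 36;  51 − 36 = 15;  12 − 15 = -3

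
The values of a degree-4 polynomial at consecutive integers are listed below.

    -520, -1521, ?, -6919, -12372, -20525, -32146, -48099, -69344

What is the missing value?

-3494

Using the last 6 terms:
-5453, -8153, -11621, -15953, -21245
-2700, -3468, -4332, -5292
-768, -864, -960
-96, -96
Constant fourth difference = -96.
Extend backward: -768 + 96 = -672;  -2700 + 672 = -2028;  -5453 + 2028 = -3425;  -6919 + 3425 = -3494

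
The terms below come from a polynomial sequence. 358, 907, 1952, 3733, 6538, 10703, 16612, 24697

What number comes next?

549 , 1045 , 1781 , 2805 , 4165 , 5909 , 8085
496 , 736 , 1024 , 1360 , 1744 , 2176
240 , 288 , 336 , 384 , 432
48 , 48 , 48 , 48
Constant fourth difference = 48, so extend:
432 + 48 = 480;  2176 + 480 = 2656;  8085 + 2656 = 10741;  24697 + 10741 = 35438

35438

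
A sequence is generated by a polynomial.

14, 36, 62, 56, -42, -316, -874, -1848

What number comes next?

-3394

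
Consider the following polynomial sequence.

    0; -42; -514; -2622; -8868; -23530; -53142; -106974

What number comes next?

-197512

-42, -472, -2108, -6246, -14662, -29612, -53832
-430, -1636, -4138, -8416, -14950, -24220
-1206, -2502, -4278, -6534, -9270
-1296, -1776, -2256, -2736
-480, -480, -480
Constant fifth difference = -480, so extend:
-2736 − 480 = -3216;  -9270 − 3216 = -12486;  -24220 − 12486 = -36706;  -53832 − 36706 = -90538;  -106974 − 90538 = -197512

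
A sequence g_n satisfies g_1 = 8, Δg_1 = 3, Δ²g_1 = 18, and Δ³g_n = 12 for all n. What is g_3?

Build the table forward from the leading diagonal:
D3: 12  12  12
D2: 18  30  42
D1: 3  21  51
g: 8  11  32

32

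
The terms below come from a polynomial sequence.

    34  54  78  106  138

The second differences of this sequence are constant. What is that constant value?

4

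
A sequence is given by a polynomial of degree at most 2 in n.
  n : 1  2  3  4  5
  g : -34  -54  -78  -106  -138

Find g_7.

-20  -24  -28  -32
-4  -4  -4
Second differences constant at -4.
-32 − 4 = -36;  -138 − 36 = -174
-36 − 4 = -40;  -174 − 40 = -214

-214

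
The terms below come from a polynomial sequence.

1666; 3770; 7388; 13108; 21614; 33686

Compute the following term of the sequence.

50200

2104, 3618, 5720, 8506, 12072
1514, 2102, 2786, 3566
588, 684, 780
96, 96
Constant fourth difference = 96, so extend:
780 + 96 = 876;  3566 + 876 = 4442;  12072 + 4442 = 16514;  33686 + 16514 = 50200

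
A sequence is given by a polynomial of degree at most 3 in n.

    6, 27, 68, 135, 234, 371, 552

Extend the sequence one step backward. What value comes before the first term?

-1

D1: 21, 41, 67, 99, 137, 181
D2: 20, 26, 32, 38, 44
D3: 6, 6, 6, 6
The third differences are constant at 6.
Work back: 20 − 6 = 14;  21 − 14 = 7;  6 − 7 = -1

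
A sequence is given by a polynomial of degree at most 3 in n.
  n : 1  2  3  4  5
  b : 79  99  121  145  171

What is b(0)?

61

Δ: 20, 22, 24, 26
Δ²: 2, 2, 2
The second differences are constant at 2.
Work back: 20 − 2 = 18;  79 − 18 = 61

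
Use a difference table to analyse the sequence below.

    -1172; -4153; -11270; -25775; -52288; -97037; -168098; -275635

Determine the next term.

-432140

D1: -2981, -7117, -14505, -26513, -44749, -71061, -107537
D2: -4136, -7388, -12008, -18236, -26312, -36476
D3: -3252, -4620, -6228, -8076, -10164
D4: -1368, -1608, -1848, -2088
D5: -240, -240, -240
Fifth differences constant at -240.
-2088 − 240 = -2328;  -10164 − 2328 = -12492;  -36476 − 12492 = -48968;  -107537 − 48968 = -156505;  -275635 − 156505 = -432140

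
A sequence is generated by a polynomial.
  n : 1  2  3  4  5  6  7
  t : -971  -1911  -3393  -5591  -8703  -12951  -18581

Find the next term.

-25863

D1: -940, -1482, -2198, -3112, -4248, -5630
D2: -542, -716, -914, -1136, -1382
D3: -174, -198, -222, -246
D4: -24, -24, -24
Constant fourth difference = -24, so extend:
-246 − 24 = -270;  -1382 − 270 = -1652;  -5630 − 1652 = -7282;  -18581 − 7282 = -25863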